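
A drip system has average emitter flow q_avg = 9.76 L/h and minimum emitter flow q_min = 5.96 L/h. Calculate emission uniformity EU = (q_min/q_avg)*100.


EU = (q_min/q_avg)*100 = (5.96/9.76)*100 = 61.0656%

61.0656 %


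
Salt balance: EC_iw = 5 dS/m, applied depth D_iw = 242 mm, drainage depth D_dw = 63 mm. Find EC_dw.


EC_dw = EC_iw * D_iw / D_dw
EC_dw = 5 * 242 / 63
EC_dw = 1210 / 63

19.2063 dS/m


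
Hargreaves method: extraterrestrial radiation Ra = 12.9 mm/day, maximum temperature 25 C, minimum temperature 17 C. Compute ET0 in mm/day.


Tmean = (Tmax + Tmin)/2 = (25 + 17)/2 = 21.0
ET0 = 0.0023 * 12.9 * (21.0 + 17.8) * sqrt(25 - 17)
ET0 = 0.0023 * 12.9 * 38.8 * 2.828427

3.2561 mm/day


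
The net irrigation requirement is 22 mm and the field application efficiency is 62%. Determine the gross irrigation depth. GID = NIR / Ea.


Ea = 62% = 0.62
GID = NIR / Ea = 22 / 0.62 = 35.4839 mm

35.4839 mm


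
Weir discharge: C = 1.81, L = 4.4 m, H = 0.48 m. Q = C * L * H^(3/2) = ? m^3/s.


Q = C * L * H^(3/2) = 1.81 * 4.4 * 0.48^1.5 = 1.81 * 4.4 * 0.332554

2.6485 m^3/s


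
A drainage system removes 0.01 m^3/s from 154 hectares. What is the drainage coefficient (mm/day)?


DC = Q * 86400 / (A * 10000) * 1000
DC = 0.01 * 86400 / (154 * 10000) * 1000
DC = 864000.0000 / 1540000

0.5610 mm/day


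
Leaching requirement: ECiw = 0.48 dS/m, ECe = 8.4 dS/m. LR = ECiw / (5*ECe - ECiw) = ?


LR = ECiw / (5*ECe - ECiw)
LR = 0.48 / (5*8.4 - 0.48)
LR = 0.48 / 41.5200

0.0116


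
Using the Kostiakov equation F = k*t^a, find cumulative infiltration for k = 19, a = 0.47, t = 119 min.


F = k * t^a = 19 * 119^0.47
F = 19 * 9.451638

179.5811 mm


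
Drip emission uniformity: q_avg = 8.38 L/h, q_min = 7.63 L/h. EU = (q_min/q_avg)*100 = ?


EU = (q_min/q_avg)*100 = (7.63/8.38)*100 = 91.0501%

91.0501 %


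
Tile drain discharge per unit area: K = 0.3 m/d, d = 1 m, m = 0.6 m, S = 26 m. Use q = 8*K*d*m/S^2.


q = 8*K*d*m/S^2
q = 8*0.3*1*0.6/26^2
q = 1.4400 / 676

0.0021 m/d


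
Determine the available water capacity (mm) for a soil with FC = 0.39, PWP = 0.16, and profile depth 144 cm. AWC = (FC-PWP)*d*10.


AWC = (FC - PWP) * d * 10
AWC = (0.39 - 0.16) * 144 * 10
AWC = 0.2300 * 144 * 10

331.2000 mm


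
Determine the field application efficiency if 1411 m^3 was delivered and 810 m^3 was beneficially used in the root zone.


Ea = V_root / V_field * 100 = 810 / 1411 * 100 = 57.4061%

57.4061 %


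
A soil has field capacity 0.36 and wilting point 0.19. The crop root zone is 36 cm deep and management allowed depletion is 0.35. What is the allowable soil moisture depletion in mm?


SMD = (FC - PWP) * d * MAD * 10
SMD = (0.36 - 0.19) * 36 * 0.35 * 10
SMD = 0.1700 * 36 * 0.35 * 10

21.4200 mm


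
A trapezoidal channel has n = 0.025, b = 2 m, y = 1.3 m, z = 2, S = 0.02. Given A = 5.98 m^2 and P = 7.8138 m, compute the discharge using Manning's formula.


R = A/P = 5.98/7.8138 = 0.765313
Q = (1/0.025) * 5.98 * 0.765313^(2/3) * 0.02^0.5

28.3032 m^3/s


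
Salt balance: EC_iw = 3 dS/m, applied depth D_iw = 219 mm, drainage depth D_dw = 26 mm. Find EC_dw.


EC_dw = EC_iw * D_iw / D_dw
EC_dw = 3 * 219 / 26
EC_dw = 657 / 26

25.2692 dS/m


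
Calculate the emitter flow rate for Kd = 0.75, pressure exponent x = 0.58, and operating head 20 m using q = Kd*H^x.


q = Kd * H^x = 0.75 * 20^0.58 = 0.75 * 5.683258

4.2624 L/h


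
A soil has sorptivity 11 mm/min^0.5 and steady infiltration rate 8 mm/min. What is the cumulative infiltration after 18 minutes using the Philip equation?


F = S*sqrt(t) + A*t
F = 11*sqrt(18) + 8*18
F = 11*4.242641 + 144

190.6691 mm


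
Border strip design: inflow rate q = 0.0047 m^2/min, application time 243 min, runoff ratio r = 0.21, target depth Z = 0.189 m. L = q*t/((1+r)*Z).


L = q*t/((1+r)*Z)
L = 0.0047*243/((1+0.21)*0.189)
L = 1.1421/0.22869

4.9941 m


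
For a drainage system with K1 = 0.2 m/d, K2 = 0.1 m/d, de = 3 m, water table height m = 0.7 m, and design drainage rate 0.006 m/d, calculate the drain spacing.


S^2 = 8*K2*de*m/q + 4*K1*m^2/q
S^2 = 8*0.1*3*0.7/0.006 + 4*0.2*0.7^2/0.006
S = sqrt(345.3333)

18.5831 m


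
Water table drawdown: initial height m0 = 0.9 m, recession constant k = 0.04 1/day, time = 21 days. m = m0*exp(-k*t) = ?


m = m0 * exp(-k*t)
m = 0.9 * exp(-0.04 * 21)
m = 0.9 * exp(-0.8400)

0.3885 m


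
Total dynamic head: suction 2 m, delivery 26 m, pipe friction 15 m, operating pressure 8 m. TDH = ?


TDH = Hs + Hd + hf + Hp = 2 + 26 + 15 + 8 = 51

51 m


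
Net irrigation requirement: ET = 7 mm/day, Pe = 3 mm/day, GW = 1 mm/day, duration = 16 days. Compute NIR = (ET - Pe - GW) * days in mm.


Daily deficit = ET - Pe - GW = 7 - 3 - 1 = 3 mm/day
NIR = 3 * 16 = 48 mm

48.0000 mm


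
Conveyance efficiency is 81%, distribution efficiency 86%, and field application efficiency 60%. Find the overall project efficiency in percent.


Ec = 0.81, Eb = 0.86, Ea = 0.6
E = 0.81 * 0.86 * 0.6 * 100 = 41.7960%

41.7960 %


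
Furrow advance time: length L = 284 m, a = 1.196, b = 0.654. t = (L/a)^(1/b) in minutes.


t = (L/a)^(1/b)
t = (284/1.196)^(1/0.654)
t = 237.458194^(1/0.654)

4289.3973 min


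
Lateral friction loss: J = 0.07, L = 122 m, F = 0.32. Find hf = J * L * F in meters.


hf = J * L * F = 0.07 * 122 * 0.32 = 2.7328 m

2.7328 m


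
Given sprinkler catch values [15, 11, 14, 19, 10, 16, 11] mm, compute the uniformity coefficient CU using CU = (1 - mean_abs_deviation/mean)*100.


mean = 13.714286 mm
MAD = 2.612245 mm
CU = (1 - 2.612245/13.714286)*100

80.9524 %


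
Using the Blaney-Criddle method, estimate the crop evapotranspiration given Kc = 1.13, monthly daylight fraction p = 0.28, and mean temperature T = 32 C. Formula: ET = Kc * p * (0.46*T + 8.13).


ET = Kc * p * (0.46*T + 8.13)
ET = 1.13 * 0.28 * (0.46*32 + 8.13)
ET = 1.13 * 0.28 * 22.8500

7.2297 mm/day


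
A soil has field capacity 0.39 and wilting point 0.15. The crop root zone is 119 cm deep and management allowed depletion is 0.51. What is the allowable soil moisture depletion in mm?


SMD = (FC - PWP) * d * MAD * 10
SMD = (0.39 - 0.15) * 119 * 0.51 * 10
SMD = 0.2400 * 119 * 0.51 * 10

145.6560 mm


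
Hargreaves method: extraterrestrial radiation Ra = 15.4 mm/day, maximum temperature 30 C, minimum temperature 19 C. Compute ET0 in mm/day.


Tmean = (Tmax + Tmin)/2 = (30 + 19)/2 = 24.5
ET0 = 0.0023 * 15.4 * (24.5 + 17.8) * sqrt(30 - 19)
ET0 = 0.0023 * 15.4 * 42.3 * 3.316625

4.9692 mm/day


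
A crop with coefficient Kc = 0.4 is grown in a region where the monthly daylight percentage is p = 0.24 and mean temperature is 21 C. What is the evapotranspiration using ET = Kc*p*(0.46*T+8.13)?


ET = Kc * p * (0.46*T + 8.13)
ET = 0.4 * 0.24 * (0.46*21 + 8.13)
ET = 0.4 * 0.24 * 17.7900

1.7078 mm/day


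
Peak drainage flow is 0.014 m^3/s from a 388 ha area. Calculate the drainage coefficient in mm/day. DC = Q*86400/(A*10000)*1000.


DC = Q * 86400 / (A * 10000) * 1000
DC = 0.014 * 86400 / (388 * 10000) * 1000
DC = 1209600.0000 / 3880000

0.3118 mm/day


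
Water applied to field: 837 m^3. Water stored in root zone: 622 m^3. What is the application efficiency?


Ea = V_root / V_field * 100 = 622 / 837 * 100 = 74.3130%

74.3130 %


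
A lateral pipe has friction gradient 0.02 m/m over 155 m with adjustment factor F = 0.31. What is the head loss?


hf = J * L * F = 0.02 * 155 * 0.31 = 0.9610 m

0.9610 m


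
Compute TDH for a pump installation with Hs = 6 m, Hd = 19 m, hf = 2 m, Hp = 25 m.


TDH = Hs + Hd + hf + Hp = 6 + 19 + 2 + 25 = 52

52 m


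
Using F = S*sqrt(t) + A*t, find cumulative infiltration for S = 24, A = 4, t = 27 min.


F = S*sqrt(t) + A*t
F = 24*sqrt(27) + 4*27
F = 24*5.196152 + 108

232.7076 mm


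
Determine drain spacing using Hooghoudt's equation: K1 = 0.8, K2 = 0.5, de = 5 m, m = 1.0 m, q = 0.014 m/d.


S^2 = 8*K2*de*m/q + 4*K1*m^2/q
S^2 = 8*0.5*5*1.0/0.014 + 4*0.8*1.0^2/0.014
S = sqrt(1657.1429)

40.7080 m


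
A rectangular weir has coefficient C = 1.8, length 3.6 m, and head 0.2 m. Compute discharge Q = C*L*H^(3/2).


Q = C * L * H^(3/2) = 1.8 * 3.6 * 0.2^1.5 = 1.8 * 3.6 * 0.089443

0.5796 m^3/s


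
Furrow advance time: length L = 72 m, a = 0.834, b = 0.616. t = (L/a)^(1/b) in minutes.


t = (L/a)^(1/b)
t = (72/0.834)^(1/0.616)
t = 86.330935^(1/0.616)

1390.3603 min


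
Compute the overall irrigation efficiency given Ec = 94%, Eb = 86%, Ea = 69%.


Ec = 0.94, Eb = 0.86, Ea = 0.69
E = 0.94 * 0.86 * 0.69 * 100 = 55.7796%

55.7796 %


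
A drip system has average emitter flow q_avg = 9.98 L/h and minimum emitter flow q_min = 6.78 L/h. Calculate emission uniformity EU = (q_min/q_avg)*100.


EU = (q_min/q_avg)*100 = (6.78/9.98)*100 = 67.9359%

67.9359 %


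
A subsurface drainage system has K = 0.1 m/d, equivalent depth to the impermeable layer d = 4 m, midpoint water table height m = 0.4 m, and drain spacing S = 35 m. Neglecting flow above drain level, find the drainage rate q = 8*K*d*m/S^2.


q = 8*K*d*m/S^2
q = 8*0.1*4*0.4/35^2
q = 1.2800 / 1225

0.0010 m/d


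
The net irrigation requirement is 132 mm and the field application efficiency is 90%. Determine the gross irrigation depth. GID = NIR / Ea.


Ea = 90% = 0.9
GID = NIR / Ea = 132 / 0.9 = 146.6667 mm

146.6667 mm


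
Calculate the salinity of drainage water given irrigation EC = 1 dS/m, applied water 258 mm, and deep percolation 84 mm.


EC_dw = EC_iw * D_iw / D_dw
EC_dw = 1 * 258 / 84
EC_dw = 258 / 84

3.0714 dS/m


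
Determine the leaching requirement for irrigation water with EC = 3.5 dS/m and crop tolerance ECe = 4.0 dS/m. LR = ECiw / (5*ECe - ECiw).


LR = ECiw / (5*ECe - ECiw)
LR = 3.5 / (5*4.0 - 3.5)
LR = 3.5 / 16.5000

0.2121


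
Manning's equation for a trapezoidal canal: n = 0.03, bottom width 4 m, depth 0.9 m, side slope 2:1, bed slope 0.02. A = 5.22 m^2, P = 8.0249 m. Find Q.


R = A/P = 5.22/8.0249 = 0.650475
Q = (1/0.03) * 5.22 * 0.650475^(2/3) * 0.02^0.5

18.4736 m^3/s


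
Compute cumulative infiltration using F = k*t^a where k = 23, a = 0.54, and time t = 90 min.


F = k * t^a = 23 * 90^0.54
F = 23 * 11.357715

261.2274 mm


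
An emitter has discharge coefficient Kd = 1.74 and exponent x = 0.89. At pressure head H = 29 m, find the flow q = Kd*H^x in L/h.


q = Kd * H^x = 1.74 * 29^0.89 = 1.74 * 20.023234

34.8404 L/h


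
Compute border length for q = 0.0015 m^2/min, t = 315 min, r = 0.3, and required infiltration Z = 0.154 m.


L = q*t/((1+r)*Z)
L = 0.0015*315/((1+0.3)*0.154)
L = 0.4725/0.2002

2.3601 m


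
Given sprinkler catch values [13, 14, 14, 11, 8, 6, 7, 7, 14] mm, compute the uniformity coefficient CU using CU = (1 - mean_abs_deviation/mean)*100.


mean = 10.444444 mm
MAD = 3.061728 mm
CU = (1 - 3.061728/10.444444)*100

70.6856 %


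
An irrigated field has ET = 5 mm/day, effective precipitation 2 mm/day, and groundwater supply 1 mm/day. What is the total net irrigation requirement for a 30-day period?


Daily deficit = ET - Pe - GW = 5 - 2 - 1 = 2 mm/day
NIR = 2 * 30 = 60 mm

60.0000 mm


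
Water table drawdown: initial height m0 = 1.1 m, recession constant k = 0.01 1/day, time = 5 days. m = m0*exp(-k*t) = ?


m = m0 * exp(-k*t)
m = 1.1 * exp(-0.01 * 5)
m = 1.1 * exp(-0.0500)

1.0464 m


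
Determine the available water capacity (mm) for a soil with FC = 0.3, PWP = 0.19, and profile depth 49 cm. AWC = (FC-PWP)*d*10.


AWC = (FC - PWP) * d * 10
AWC = (0.3 - 0.19) * 49 * 10
AWC = 0.1100 * 49 * 10

53.9000 mm


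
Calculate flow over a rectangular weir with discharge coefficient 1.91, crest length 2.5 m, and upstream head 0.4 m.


Q = C * L * H^(3/2) = 1.91 * 2.5 * 0.4^1.5 = 1.91 * 2.5 * 0.252982

1.2080 m^3/s


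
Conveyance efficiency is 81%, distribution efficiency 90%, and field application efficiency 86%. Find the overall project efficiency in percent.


Ec = 0.81, Eb = 0.9, Ea = 0.86
E = 0.81 * 0.9 * 0.86 * 100 = 62.6940%

62.6940 %


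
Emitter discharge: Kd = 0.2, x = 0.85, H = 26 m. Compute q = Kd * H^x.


q = Kd * H^x = 0.2 * 26^0.85 = 0.2 * 15.948776

3.1898 L/h


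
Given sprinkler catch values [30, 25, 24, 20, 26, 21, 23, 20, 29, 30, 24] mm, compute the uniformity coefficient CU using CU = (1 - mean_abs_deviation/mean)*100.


mean = 24.727273 mm
MAD = 2.975207 mm
CU = (1 - 2.975207/24.727273)*100

87.9679 %


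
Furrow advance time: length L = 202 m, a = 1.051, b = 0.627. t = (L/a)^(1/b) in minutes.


t = (L/a)^(1/b)
t = (202/1.051)^(1/0.627)
t = 192.197907^(1/0.627)

4388.7652 min


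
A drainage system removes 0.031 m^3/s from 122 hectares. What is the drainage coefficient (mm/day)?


DC = Q * 86400 / (A * 10000) * 1000
DC = 0.031 * 86400 / (122 * 10000) * 1000
DC = 2678400.0000 / 1220000

2.1954 mm/day


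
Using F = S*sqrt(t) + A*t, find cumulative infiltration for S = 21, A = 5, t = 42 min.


F = S*sqrt(t) + A*t
F = 21*sqrt(42) + 5*42
F = 21*6.480741 + 210

346.0956 mm


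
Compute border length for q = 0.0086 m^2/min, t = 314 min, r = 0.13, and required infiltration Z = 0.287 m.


L = q*t/((1+r)*Z)
L = 0.0086*314/((1+0.13)*0.287)
L = 2.7004/0.32431

8.3266 m


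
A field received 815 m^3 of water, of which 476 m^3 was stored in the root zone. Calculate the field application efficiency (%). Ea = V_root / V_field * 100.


Ea = V_root / V_field * 100 = 476 / 815 * 100 = 58.4049%

58.4049 %


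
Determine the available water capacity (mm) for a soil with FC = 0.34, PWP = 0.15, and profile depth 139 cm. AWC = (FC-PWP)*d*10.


AWC = (FC - PWP) * d * 10
AWC = (0.34 - 0.15) * 139 * 10
AWC = 0.1900 * 139 * 10

264.1000 mm


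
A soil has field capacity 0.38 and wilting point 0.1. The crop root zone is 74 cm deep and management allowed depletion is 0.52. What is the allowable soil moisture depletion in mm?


SMD = (FC - PWP) * d * MAD * 10
SMD = (0.38 - 0.1) * 74 * 0.52 * 10
SMD = 0.2800 * 74 * 0.52 * 10

107.7440 mm


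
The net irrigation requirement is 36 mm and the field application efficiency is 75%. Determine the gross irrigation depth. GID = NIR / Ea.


Ea = 75% = 0.75
GID = NIR / Ea = 36 / 0.75 = 48.0000 mm

48.0000 mm


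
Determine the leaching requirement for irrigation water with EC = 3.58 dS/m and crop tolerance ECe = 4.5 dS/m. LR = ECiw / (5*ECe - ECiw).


LR = ECiw / (5*ECe - ECiw)
LR = 3.58 / (5*4.5 - 3.58)
LR = 3.58 / 18.9200

0.1892


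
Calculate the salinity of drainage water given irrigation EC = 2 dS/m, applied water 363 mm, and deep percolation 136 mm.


EC_dw = EC_iw * D_iw / D_dw
EC_dw = 2 * 363 / 136
EC_dw = 726 / 136

5.3382 dS/m


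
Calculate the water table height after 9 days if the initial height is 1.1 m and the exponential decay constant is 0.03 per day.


m = m0 * exp(-k*t)
m = 1.1 * exp(-0.03 * 9)
m = 1.1 * exp(-0.2700)

0.8397 m


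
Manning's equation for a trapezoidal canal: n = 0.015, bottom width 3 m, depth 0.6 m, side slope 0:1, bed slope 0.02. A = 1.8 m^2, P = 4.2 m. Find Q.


R = A/P = 1.8/4.2 = 0.428571
Q = (1/0.015) * 1.8 * 0.428571^(2/3) * 0.02^0.5

9.6467 m^3/s


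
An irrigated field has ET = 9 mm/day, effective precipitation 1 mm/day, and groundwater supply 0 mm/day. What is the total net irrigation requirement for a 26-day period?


Daily deficit = ET - Pe - GW = 9 - 1 - 0 = 8 mm/day
NIR = 8 * 26 = 208 mm

208.0000 mm


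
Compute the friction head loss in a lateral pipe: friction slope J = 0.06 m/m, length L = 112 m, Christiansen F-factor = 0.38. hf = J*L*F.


hf = J * L * F = 0.06 * 112 * 0.38 = 2.5536 m

2.5536 m


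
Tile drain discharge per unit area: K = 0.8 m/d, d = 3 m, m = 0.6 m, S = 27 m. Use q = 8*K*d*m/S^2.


q = 8*K*d*m/S^2
q = 8*0.8*3*0.6/27^2
q = 11.5200 / 729

0.0158 m/d


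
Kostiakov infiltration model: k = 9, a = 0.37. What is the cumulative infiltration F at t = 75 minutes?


F = k * t^a = 9 * 75^0.37
F = 9 * 4.940520

44.4647 mm


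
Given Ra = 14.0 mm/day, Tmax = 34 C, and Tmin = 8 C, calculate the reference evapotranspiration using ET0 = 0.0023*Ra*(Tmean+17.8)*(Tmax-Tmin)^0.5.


Tmean = (Tmax + Tmin)/2 = (34 + 8)/2 = 21.0
ET0 = 0.0023 * 14.0 * (21.0 + 17.8) * sqrt(34 - 8)
ET0 = 0.0023 * 14.0 * 38.8 * 5.099020

6.3705 mm/day


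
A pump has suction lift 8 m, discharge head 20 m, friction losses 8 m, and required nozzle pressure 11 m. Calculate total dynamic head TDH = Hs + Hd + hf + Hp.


TDH = Hs + Hd + hf + Hp = 8 + 20 + 8 + 11 = 47

47 m


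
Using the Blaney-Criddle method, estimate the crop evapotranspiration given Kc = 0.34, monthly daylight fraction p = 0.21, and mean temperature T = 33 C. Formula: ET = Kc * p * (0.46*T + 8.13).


ET = Kc * p * (0.46*T + 8.13)
ET = 0.34 * 0.21 * (0.46*33 + 8.13)
ET = 0.34 * 0.21 * 23.3100

1.6643 mm/day


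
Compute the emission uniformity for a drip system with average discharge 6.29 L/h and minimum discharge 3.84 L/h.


EU = (q_min/q_avg)*100 = (3.84/6.29)*100 = 61.0493%

61.0493 %


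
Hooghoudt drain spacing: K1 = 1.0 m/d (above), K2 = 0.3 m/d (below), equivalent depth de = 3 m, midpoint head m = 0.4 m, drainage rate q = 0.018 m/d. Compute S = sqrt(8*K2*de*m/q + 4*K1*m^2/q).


S^2 = 8*K2*de*m/q + 4*K1*m^2/q
S^2 = 8*0.3*3*0.4/0.018 + 4*1.0*0.4^2/0.018
S = sqrt(195.5556)

13.9841 m


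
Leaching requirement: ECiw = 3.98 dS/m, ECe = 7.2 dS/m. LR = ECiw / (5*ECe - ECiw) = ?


LR = ECiw / (5*ECe - ECiw)
LR = 3.98 / (5*7.2 - 3.98)
LR = 3.98 / 32.0200

0.1243


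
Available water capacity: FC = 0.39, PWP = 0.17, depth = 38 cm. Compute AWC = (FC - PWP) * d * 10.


AWC = (FC - PWP) * d * 10
AWC = (0.39 - 0.17) * 38 * 10
AWC = 0.2200 * 38 * 10

83.6000 mm


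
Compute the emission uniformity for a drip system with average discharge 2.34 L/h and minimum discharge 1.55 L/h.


EU = (q_min/q_avg)*100 = (1.55/2.34)*100 = 66.2393%

66.2393 %


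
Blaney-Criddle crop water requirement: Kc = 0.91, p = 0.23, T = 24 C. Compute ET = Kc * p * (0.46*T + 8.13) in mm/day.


ET = Kc * p * (0.46*T + 8.13)
ET = 0.91 * 0.23 * (0.46*24 + 8.13)
ET = 0.91 * 0.23 * 19.1700

4.0123 mm/day


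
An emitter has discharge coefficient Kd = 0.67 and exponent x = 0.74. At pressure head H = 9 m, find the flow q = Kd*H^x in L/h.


q = Kd * H^x = 0.67 * 9^0.74 = 0.67 * 5.083226

3.4058 L/h


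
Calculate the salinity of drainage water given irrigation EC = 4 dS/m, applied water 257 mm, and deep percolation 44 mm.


EC_dw = EC_iw * D_iw / D_dw
EC_dw = 4 * 257 / 44
EC_dw = 1028 / 44

23.3636 dS/m


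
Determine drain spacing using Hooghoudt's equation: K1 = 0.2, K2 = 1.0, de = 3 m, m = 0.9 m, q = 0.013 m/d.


S^2 = 8*K2*de*m/q + 4*K1*m^2/q
S^2 = 8*1.0*3*0.9/0.013 + 4*0.2*0.9^2/0.013
S = sqrt(1711.3846)

41.3689 m


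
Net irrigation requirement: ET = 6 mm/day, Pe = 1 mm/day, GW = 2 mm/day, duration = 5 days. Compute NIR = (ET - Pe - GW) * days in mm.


Daily deficit = ET - Pe - GW = 6 - 1 - 2 = 3 mm/day
NIR = 3 * 5 = 15 mm

15.0000 mm


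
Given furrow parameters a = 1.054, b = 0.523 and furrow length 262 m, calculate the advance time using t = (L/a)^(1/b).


t = (L/a)^(1/b)
t = (262/1.054)^(1/0.523)
t = 248.576850^(1/0.523)

38039.1449 min


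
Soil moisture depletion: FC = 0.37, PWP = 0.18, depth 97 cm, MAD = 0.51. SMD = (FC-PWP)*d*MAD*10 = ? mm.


SMD = (FC - PWP) * d * MAD * 10
SMD = (0.37 - 0.18) * 97 * 0.51 * 10
SMD = 0.1900 * 97 * 0.51 * 10

93.9930 mm


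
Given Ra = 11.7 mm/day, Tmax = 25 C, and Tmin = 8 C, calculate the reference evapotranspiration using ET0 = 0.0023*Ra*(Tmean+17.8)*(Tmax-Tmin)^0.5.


Tmean = (Tmax + Tmin)/2 = (25 + 8)/2 = 16.5
ET0 = 0.0023 * 11.7 * (16.5 + 17.8) * sqrt(25 - 8)
ET0 = 0.0023 * 11.7 * 34.3 * 4.123106

3.8057 mm/day


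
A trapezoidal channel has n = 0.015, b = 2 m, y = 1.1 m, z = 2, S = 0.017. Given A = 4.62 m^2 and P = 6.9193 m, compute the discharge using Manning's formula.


R = A/P = 4.62/6.9193 = 0.667698
Q = (1/0.015) * 4.62 * 0.667698^(2/3) * 0.017^0.5

30.6781 m^3/s


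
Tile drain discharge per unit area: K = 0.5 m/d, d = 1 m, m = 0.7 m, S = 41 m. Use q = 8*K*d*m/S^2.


q = 8*K*d*m/S^2
q = 8*0.5*1*0.7/41^2
q = 2.8000 / 1681

0.0017 m/d


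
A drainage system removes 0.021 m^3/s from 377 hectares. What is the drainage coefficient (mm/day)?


DC = Q * 86400 / (A * 10000) * 1000
DC = 0.021 * 86400 / (377 * 10000) * 1000
DC = 1814400.0000 / 3770000

0.4813 mm/day


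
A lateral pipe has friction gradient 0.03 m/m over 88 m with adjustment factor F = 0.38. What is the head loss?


hf = J * L * F = 0.03 * 88 * 0.38 = 1.0032 m

1.0032 m


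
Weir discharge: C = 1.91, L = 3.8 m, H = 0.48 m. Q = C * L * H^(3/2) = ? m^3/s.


Q = C * L * H^(3/2) = 1.91 * 3.8 * 0.48^1.5 = 1.91 * 3.8 * 0.332554

2.4137 m^3/s


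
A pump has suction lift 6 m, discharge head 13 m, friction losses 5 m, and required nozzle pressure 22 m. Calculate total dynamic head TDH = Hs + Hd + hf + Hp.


TDH = Hs + Hd + hf + Hp = 6 + 13 + 5 + 22 = 46

46 m


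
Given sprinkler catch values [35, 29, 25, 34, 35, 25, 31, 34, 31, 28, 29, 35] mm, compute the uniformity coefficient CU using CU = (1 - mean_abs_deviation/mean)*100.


mean = 30.916667 mm
MAD = 3.097222 mm
CU = (1 - 3.097222/30.916667)*100

89.9820 %


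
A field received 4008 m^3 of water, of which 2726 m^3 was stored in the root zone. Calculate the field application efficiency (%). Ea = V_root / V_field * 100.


Ea = V_root / V_field * 100 = 2726 / 4008 * 100 = 68.0140%

68.0140 %


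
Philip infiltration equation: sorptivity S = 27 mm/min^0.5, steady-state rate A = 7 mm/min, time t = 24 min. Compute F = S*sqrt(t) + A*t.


F = S*sqrt(t) + A*t
F = 27*sqrt(24) + 7*24
F = 27*4.898979 + 168

300.2724 mm


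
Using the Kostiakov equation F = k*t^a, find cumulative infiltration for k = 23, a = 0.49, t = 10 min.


F = k * t^a = 23 * 10^0.49
F = 23 * 3.090295

71.0768 mm


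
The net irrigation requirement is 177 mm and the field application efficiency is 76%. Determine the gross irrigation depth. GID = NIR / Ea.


Ea = 76% = 0.76
GID = NIR / Ea = 177 / 0.76 = 232.8947 mm

232.8947 mm


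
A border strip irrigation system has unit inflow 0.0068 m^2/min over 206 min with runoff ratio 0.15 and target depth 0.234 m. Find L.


L = q*t/((1+r)*Z)
L = 0.0068*206/((1+0.15)*0.234)
L = 1.4008/0.2691

5.2055 m


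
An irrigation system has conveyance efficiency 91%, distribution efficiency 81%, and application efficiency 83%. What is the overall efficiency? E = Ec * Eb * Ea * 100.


Ec = 0.91, Eb = 0.81, Ea = 0.83
E = 0.91 * 0.81 * 0.83 * 100 = 61.1793%

61.1793 %


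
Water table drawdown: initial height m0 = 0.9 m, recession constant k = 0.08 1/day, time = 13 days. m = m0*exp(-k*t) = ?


m = m0 * exp(-k*t)
m = 0.9 * exp(-0.08 * 13)
m = 0.9 * exp(-1.0400)

0.3181 m


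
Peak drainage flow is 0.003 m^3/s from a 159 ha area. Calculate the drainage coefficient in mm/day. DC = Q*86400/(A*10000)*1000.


DC = Q * 86400 / (A * 10000) * 1000
DC = 0.003 * 86400 / (159 * 10000) * 1000
DC = 259200.0000 / 1590000

0.1630 mm/day


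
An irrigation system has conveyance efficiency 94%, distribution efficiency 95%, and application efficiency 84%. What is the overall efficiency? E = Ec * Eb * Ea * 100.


Ec = 0.94, Eb = 0.95, Ea = 0.84
E = 0.94 * 0.95 * 0.84 * 100 = 75.0120%

75.0120 %


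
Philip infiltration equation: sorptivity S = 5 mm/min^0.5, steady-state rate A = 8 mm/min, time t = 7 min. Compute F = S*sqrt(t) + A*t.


F = S*sqrt(t) + A*t
F = 5*sqrt(7) + 8*7
F = 5*2.645751 + 56

69.2288 mm


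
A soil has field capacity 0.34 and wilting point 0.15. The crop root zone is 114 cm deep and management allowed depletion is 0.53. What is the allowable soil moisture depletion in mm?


SMD = (FC - PWP) * d * MAD * 10
SMD = (0.34 - 0.15) * 114 * 0.53 * 10
SMD = 0.1900 * 114 * 0.53 * 10

114.7980 mm


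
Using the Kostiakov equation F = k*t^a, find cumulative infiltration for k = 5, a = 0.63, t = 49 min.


F = k * t^a = 5 * 49^0.63
F = 5 * 11.609768

58.0488 mm


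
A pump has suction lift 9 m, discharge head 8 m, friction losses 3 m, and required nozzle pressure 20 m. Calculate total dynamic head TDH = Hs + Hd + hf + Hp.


TDH = Hs + Hd + hf + Hp = 9 + 8 + 3 + 20 = 40

40 m


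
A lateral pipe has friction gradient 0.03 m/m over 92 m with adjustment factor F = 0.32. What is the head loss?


hf = J * L * F = 0.03 * 92 * 0.32 = 0.8832 m

0.8832 m


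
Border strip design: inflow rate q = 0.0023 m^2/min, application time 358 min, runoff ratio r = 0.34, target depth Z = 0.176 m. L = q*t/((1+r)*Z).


L = q*t/((1+r)*Z)
L = 0.0023*358/((1+0.34)*0.176)
L = 0.8234/0.23584

3.4914 m


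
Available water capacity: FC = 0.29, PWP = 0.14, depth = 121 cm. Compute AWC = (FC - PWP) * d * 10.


AWC = (FC - PWP) * d * 10
AWC = (0.29 - 0.14) * 121 * 10
AWC = 0.1500 * 121 * 10

181.5000 mm


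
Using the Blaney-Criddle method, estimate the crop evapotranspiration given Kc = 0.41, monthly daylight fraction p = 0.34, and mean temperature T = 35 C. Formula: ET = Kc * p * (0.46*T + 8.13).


ET = Kc * p * (0.46*T + 8.13)
ET = 0.41 * 0.34 * (0.46*35 + 8.13)
ET = 0.41 * 0.34 * 24.2300

3.3777 mm/day


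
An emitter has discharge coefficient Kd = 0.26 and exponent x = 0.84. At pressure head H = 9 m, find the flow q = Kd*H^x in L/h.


q = Kd * H^x = 0.26 * 9^0.84 = 0.26 * 6.332332

1.6464 L/h


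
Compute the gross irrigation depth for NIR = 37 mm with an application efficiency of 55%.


Ea = 55% = 0.55
GID = NIR / Ea = 37 / 0.55 = 67.2727 mm

67.2727 mm


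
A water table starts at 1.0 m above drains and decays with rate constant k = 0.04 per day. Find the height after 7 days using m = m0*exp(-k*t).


m = m0 * exp(-k*t)
m = 1.0 * exp(-0.04 * 7)
m = 1.0 * exp(-0.2800)

0.7558 m


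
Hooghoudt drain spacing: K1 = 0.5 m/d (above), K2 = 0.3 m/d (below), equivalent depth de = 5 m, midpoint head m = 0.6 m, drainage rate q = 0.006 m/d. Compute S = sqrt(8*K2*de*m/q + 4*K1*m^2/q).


S^2 = 8*K2*de*m/q + 4*K1*m^2/q
S^2 = 8*0.3*5*0.6/0.006 + 4*0.5*0.6^2/0.006
S = sqrt(1320.0000)

36.3318 m


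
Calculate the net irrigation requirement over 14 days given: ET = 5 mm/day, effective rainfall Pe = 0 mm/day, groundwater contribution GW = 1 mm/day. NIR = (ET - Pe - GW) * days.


Daily deficit = ET - Pe - GW = 5 - 0 - 1 = 4 mm/day
NIR = 4 * 14 = 56 mm

56.0000 mm


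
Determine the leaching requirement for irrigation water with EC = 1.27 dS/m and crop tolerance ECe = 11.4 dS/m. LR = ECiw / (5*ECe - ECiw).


LR = ECiw / (5*ECe - ECiw)
LR = 1.27 / (5*11.4 - 1.27)
LR = 1.27 / 55.7300

0.0228


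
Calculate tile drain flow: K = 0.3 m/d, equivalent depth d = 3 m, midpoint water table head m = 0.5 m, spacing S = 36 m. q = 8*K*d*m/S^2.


q = 8*K*d*m/S^2
q = 8*0.3*3*0.5/36^2
q = 3.6000 / 1296

0.0028 m/d


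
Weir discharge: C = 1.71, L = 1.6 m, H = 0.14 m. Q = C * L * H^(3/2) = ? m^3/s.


Q = C * L * H^(3/2) = 1.71 * 1.6 * 0.14^1.5 = 1.71 * 1.6 * 0.052383

0.1433 m^3/s


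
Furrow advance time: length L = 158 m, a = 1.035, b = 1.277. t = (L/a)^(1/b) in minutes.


t = (L/a)^(1/b)
t = (158/1.035)^(1/1.277)
t = 152.657005^(1/1.277)

51.2905 min


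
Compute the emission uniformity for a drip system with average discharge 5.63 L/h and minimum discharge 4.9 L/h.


EU = (q_min/q_avg)*100 = (4.9/5.63)*100 = 87.0337%

87.0337 %


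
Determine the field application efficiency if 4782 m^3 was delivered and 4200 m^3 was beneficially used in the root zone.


Ea = V_root / V_field * 100 = 4200 / 4782 * 100 = 87.8294%

87.8294 %


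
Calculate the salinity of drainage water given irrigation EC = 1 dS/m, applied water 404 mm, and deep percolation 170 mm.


EC_dw = EC_iw * D_iw / D_dw
EC_dw = 1 * 404 / 170
EC_dw = 404 / 170

2.3765 dS/m


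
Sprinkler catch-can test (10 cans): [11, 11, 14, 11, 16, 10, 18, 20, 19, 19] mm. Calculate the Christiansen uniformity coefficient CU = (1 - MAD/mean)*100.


mean = 14.900000 mm
MAD = 3.500000 mm
CU = (1 - 3.500000/14.900000)*100

76.5101 %


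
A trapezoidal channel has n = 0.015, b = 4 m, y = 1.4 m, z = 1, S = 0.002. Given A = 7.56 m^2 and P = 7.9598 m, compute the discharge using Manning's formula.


R = A/P = 7.56/7.9598 = 0.949773
Q = (1/0.015) * 7.56 * 0.949773^(2/3) * 0.002^0.5

21.7784 m^3/s


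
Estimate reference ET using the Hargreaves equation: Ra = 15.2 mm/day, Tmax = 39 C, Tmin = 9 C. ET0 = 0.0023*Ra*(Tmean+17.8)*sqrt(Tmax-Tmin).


Tmean = (Tmax + Tmin)/2 = (39 + 9)/2 = 24.0
ET0 = 0.0023 * 15.2 * (24.0 + 17.8) * sqrt(39 - 9)
ET0 = 0.0023 * 15.2 * 41.8 * 5.477226

8.0040 mm/day


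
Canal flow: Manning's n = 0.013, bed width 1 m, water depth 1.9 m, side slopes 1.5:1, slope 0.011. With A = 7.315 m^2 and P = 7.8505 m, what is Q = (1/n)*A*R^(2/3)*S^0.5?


R = A/P = 7.315/7.8505 = 0.931788
Q = (1/0.013) * 7.315 * 0.931788^(2/3) * 0.011^0.5

56.3005 m^3/s


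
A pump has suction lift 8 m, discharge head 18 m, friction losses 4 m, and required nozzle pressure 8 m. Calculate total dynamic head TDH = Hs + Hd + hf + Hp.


TDH = Hs + Hd + hf + Hp = 8 + 18 + 4 + 8 = 38

38 m


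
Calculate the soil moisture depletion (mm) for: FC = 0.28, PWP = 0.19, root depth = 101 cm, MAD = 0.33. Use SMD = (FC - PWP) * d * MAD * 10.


SMD = (FC - PWP) * d * MAD * 10
SMD = (0.28 - 0.19) * 101 * 0.33 * 10
SMD = 0.0900 * 101 * 0.33 * 10

29.9970 mm


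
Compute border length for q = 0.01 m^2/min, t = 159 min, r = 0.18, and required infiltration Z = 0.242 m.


L = q*t/((1+r)*Z)
L = 0.01*159/((1+0.18)*0.242)
L = 1.59/0.28556

5.5680 m


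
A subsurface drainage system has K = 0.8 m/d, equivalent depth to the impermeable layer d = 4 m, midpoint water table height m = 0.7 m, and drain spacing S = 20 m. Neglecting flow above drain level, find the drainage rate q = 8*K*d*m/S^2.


q = 8*K*d*m/S^2
q = 8*0.8*4*0.7/20^2
q = 17.9200 / 400

0.0448 m/d


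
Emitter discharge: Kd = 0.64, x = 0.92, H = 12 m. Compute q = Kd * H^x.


q = Kd * H^x = 0.64 * 12^0.92 = 0.64 * 9.836639

6.2954 L/h


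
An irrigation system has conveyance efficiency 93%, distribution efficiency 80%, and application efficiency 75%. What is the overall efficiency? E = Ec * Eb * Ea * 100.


Ec = 0.93, Eb = 0.8, Ea = 0.75
E = 0.93 * 0.8 * 0.75 * 100 = 55.8000%

55.8000 %


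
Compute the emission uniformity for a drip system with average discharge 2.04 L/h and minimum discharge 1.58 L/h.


EU = (q_min/q_avg)*100 = (1.58/2.04)*100 = 77.4510%

77.4510 %


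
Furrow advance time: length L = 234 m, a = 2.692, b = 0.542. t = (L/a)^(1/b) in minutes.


t = (L/a)^(1/b)
t = (234/2.692)^(1/0.542)
t = 86.924220^(1/0.542)

3782.2528 min


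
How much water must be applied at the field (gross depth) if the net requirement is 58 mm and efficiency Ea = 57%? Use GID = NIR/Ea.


Ea = 57% = 0.57
GID = NIR / Ea = 58 / 0.57 = 101.7544 mm

101.7544 mm


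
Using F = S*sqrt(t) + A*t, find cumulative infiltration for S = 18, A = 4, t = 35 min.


F = S*sqrt(t) + A*t
F = 18*sqrt(35) + 4*35
F = 18*5.916080 + 140

246.4894 mm


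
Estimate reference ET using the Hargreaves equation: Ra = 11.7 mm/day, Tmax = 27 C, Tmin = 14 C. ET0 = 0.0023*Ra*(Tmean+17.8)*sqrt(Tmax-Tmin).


Tmean = (Tmax + Tmin)/2 = (27 + 14)/2 = 20.5
ET0 = 0.0023 * 11.7 * (20.5 + 17.8) * sqrt(27 - 14)
ET0 = 0.0023 * 11.7 * 38.3 * 3.605551

3.7161 mm/day


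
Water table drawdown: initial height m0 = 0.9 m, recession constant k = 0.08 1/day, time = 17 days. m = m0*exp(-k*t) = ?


m = m0 * exp(-k*t)
m = 0.9 * exp(-0.08 * 17)
m = 0.9 * exp(-1.3600)

0.2310 m


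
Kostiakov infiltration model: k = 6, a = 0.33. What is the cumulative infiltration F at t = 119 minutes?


F = k * t^a = 6 * 119^0.33
F = 6 * 4.840949

29.0457 mm


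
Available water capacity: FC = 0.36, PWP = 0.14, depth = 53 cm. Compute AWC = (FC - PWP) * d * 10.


AWC = (FC - PWP) * d * 10
AWC = (0.36 - 0.14) * 53 * 10
AWC = 0.2200 * 53 * 10

116.6000 mm


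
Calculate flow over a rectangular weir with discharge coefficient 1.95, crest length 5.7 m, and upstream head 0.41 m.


Q = C * L * H^(3/2) = 1.95 * 5.7 * 0.41^1.5 = 1.95 * 5.7 * 0.262528

2.9180 m^3/s


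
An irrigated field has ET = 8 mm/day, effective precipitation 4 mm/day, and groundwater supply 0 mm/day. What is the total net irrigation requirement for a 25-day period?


Daily deficit = ET - Pe - GW = 8 - 4 - 0 = 4 mm/day
NIR = 4 * 25 = 100 mm

100.0000 mm


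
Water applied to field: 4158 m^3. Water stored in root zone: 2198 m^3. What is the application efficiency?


Ea = V_root / V_field * 100 = 2198 / 4158 * 100 = 52.8620%

52.8620 %


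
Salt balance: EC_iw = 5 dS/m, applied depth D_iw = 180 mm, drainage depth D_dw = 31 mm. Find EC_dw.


EC_dw = EC_iw * D_iw / D_dw
EC_dw = 5 * 180 / 31
EC_dw = 900 / 31

29.0323 dS/m


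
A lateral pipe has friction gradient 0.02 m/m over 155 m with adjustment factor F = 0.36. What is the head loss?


hf = J * L * F = 0.02 * 155 * 0.36 = 1.1160 m

1.1160 m


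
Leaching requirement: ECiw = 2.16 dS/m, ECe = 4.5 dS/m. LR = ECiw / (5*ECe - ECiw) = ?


LR = ECiw / (5*ECe - ECiw)
LR = 2.16 / (5*4.5 - 2.16)
LR = 2.16 / 20.3400

0.1062


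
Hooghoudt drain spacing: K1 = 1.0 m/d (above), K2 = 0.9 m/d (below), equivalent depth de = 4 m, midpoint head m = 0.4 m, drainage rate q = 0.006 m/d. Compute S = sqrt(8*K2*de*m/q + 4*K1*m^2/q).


S^2 = 8*K2*de*m/q + 4*K1*m^2/q
S^2 = 8*0.9*4*0.4/0.006 + 4*1.0*0.4^2/0.006
S = sqrt(2026.6667)

45.0185 m


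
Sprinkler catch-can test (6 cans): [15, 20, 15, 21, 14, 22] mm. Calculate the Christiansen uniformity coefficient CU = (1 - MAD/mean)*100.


mean = 17.833333 mm
MAD = 3.166667 mm
CU = (1 - 3.166667/17.833333)*100

82.2430 %


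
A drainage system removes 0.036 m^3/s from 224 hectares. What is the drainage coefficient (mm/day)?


DC = Q * 86400 / (A * 10000) * 1000
DC = 0.036 * 86400 / (224 * 10000) * 1000
DC = 3110400.0000 / 2240000

1.3886 mm/day


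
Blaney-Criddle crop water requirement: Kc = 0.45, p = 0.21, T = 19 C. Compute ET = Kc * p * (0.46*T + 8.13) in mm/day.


ET = Kc * p * (0.46*T + 8.13)
ET = 0.45 * 0.21 * (0.46*19 + 8.13)
ET = 0.45 * 0.21 * 16.8700

1.5942 mm/day


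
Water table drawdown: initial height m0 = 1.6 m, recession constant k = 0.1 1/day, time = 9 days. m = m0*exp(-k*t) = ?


m = m0 * exp(-k*t)
m = 1.6 * exp(-0.1 * 9)
m = 1.6 * exp(-0.9000)

0.6505 m


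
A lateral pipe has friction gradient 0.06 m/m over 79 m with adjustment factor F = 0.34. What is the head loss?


hf = J * L * F = 0.06 * 79 * 0.34 = 1.6116 m

1.6116 m


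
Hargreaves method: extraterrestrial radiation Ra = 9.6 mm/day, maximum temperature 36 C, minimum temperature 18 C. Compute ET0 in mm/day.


Tmean = (Tmax + Tmin)/2 = (36 + 18)/2 = 27.0
ET0 = 0.0023 * 9.6 * (27.0 + 17.8) * sqrt(36 - 18)
ET0 = 0.0023 * 9.6 * 44.8 * 4.242641

4.1968 mm/day


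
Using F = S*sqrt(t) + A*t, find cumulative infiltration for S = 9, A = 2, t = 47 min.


F = S*sqrt(t) + A*t
F = 9*sqrt(47) + 2*47
F = 9*6.855655 + 94

155.7009 mm


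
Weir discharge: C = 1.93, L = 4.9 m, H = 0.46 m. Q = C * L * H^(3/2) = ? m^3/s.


Q = C * L * H^(3/2) = 1.93 * 4.9 * 0.46^1.5 = 1.93 * 4.9 * 0.311987

2.9505 m^3/s


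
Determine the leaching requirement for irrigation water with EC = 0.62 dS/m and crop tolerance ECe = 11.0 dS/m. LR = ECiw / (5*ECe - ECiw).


LR = ECiw / (5*ECe - ECiw)
LR = 0.62 / (5*11.0 - 0.62)
LR = 0.62 / 54.3800

0.0114


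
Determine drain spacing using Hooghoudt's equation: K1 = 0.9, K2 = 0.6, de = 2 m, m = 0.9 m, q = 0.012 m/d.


S^2 = 8*K2*de*m/q + 4*K1*m^2/q
S^2 = 8*0.6*2*0.9/0.012 + 4*0.9*0.9^2/0.012
S = sqrt(963.0000)

31.0322 m


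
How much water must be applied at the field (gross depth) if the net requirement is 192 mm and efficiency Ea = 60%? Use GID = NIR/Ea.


Ea = 60% = 0.6
GID = NIR / Ea = 192 / 0.6 = 320.0000 mm

320.0000 mm


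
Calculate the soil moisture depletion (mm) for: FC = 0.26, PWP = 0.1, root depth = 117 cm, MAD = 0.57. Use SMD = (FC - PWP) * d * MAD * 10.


SMD = (FC - PWP) * d * MAD * 10
SMD = (0.26 - 0.1) * 117 * 0.57 * 10
SMD = 0.1600 * 117 * 0.57 * 10

106.7040 mm


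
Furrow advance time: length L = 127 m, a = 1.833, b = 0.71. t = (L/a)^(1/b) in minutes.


t = (L/a)^(1/b)
t = (127/1.833)^(1/0.71)
t = 69.285325^(1/0.71)

391.2483 min


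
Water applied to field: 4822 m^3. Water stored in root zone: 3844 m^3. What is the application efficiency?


Ea = V_root / V_field * 100 = 3844 / 4822 * 100 = 79.7180%

79.7180 %


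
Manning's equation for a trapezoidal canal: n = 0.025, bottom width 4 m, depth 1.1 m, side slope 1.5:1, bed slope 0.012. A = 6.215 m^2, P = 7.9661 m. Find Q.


R = A/P = 6.215/7.9661 = 0.780181
Q = (1/0.025) * 6.215 * 0.780181^(2/3) * 0.012^0.5

23.0793 m^3/s


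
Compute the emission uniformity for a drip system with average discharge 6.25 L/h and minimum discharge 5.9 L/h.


EU = (q_min/q_avg)*100 = (5.9/6.25)*100 = 94.4000%

94.4000 %


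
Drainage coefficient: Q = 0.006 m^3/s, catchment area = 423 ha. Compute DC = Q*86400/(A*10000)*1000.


DC = Q * 86400 / (A * 10000) * 1000
DC = 0.006 * 86400 / (423 * 10000) * 1000
DC = 518400.0000 / 4230000

0.1226 mm/day


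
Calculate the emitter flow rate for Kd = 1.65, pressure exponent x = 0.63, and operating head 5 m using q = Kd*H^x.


q = Kd * H^x = 1.65 * 5^0.63 = 1.65 * 2.756456

4.5482 L/h


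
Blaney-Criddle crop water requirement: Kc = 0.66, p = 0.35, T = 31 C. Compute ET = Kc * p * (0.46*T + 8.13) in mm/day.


ET = Kc * p * (0.46*T + 8.13)
ET = 0.66 * 0.35 * (0.46*31 + 8.13)
ET = 0.66 * 0.35 * 22.3900

5.1721 mm/day


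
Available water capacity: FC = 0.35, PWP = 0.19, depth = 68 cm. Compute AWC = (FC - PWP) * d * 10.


AWC = (FC - PWP) * d * 10
AWC = (0.35 - 0.19) * 68 * 10
AWC = 0.1600 * 68 * 10

108.8000 mm


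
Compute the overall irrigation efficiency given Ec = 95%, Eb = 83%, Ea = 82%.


Ec = 0.95, Eb = 0.83, Ea = 0.82
E = 0.95 * 0.83 * 0.82 * 100 = 64.6570%

64.6570 %


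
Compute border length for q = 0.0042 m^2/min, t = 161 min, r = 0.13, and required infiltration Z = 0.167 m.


L = q*t/((1+r)*Z)
L = 0.0042*161/((1+0.13)*0.167)
L = 0.6762/0.18871

3.5833 m


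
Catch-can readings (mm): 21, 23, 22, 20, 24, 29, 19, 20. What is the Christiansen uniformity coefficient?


mean = 22.250000 mm
MAD = 2.312500 mm
CU = (1 - 2.312500/22.250000)*100

89.6067 %


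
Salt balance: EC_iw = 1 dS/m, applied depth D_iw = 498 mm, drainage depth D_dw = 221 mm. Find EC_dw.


EC_dw = EC_iw * D_iw / D_dw
EC_dw = 1 * 498 / 221
EC_dw = 498 / 221

2.2534 dS/m


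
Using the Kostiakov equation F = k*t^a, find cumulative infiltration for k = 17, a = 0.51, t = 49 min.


F = k * t^a = 17 * 49^0.51
F = 17 * 7.277798

123.7226 mm


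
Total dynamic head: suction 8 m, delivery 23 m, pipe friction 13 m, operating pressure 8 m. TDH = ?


TDH = Hs + Hd + hf + Hp = 8 + 23 + 13 + 8 = 52

52 m


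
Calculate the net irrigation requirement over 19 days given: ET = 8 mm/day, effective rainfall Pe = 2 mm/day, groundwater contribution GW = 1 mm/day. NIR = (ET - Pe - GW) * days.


Daily deficit = ET - Pe - GW = 8 - 2 - 1 = 5 mm/day
NIR = 5 * 19 = 95 mm

95.0000 mm


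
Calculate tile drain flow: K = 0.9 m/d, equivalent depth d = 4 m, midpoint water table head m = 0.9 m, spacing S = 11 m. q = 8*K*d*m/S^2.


q = 8*K*d*m/S^2
q = 8*0.9*4*0.9/11^2
q = 25.9200 / 121

0.2142 m/d


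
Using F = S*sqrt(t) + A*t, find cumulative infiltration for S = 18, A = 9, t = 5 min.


F = S*sqrt(t) + A*t
F = 18*sqrt(5) + 9*5
F = 18*2.236068 + 45

85.2492 mm
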